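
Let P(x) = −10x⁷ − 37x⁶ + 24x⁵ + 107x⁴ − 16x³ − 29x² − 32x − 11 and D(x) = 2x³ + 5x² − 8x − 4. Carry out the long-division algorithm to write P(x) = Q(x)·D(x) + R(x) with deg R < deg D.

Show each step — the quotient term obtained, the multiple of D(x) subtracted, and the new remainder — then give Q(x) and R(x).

Step 1: lead(−10x⁷ − 37x⁶ + 24x⁵ + 107x⁴ − 16x³ − 29x² − 32x − 11) ÷ lead(D) = −10x⁷ ÷ 2x³ = −5x⁴. Subtract (−5x⁴)·D = −10x⁷ − 25x⁶ + 40x⁵ + 20x⁴. Remainder: −12x⁶ − 16x⁵ + 87x⁴ − 16x³ − 29x² − 32x − 11.
Step 2: lead(−12x⁶ − 16x⁵ + 87x⁴ − 16x³ − 29x² − 32x − 11) ÷ lead(D) = −12x⁶ ÷ 2x³ = −6x³. Subtract (−6x³)·D = −12x⁶ − 30x⁵ + 48x⁴ + 24x³. Remainder: 14x⁵ + 39x⁴ − 40x³ − 29x² − 32x − 11.
Step 3: lead(14x⁵ + 39x⁴ − 40x³ − 29x² − 32x − 11) ÷ lead(D) = 14x⁵ ÷ 2x³ = 7x². Subtract (7x²)·D = 14x⁵ + 35x⁴ − 56x³ − 28x². Remainder: 4x⁴ + 16x³ − x² − 32x − 11.
Step 4: lead(4x⁴ + 16x³ − x² − 32x − 11) ÷ lead(D) = 4x⁴ ÷ 2x³ = 2x. Subtract (2x)·D = 4x⁴ + 10x³ − 16x² − 8x. Remainder: 6x³ + 15x² − 24x − 11.
Step 5: lead(6x³ + 15x² − 24x − 11) ÷ lead(D) = 6x³ ÷ 2x³ = 3. Subtract (3)·D = 6x³ + 15x² − 24x − 12. Remainder: 1.

Q(x) = −5x⁴ − 6x³ + 7x² + 2x + 3; R(x) = 1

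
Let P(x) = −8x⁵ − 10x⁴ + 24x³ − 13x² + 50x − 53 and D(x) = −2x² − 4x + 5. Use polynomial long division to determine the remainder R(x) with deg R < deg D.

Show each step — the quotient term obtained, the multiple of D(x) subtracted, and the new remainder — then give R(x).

Step 1: lead(−8x⁵ − 10x⁴ + 24x³ − 13x² + 50x − 53) ÷ lead(D) = −8x⁵ ÷ −2x² = 4x³. Subtract (4x³)·D = −8x⁵ − 16x⁴ + 20x³. Remainder: 6x⁴ + 4x³ − 13x² + 50x − 53.
Step 2: lead(6x⁴ + 4x³ − 13x² + 50x − 53) ÷ lead(D) = 6x⁴ ÷ −2x² = −3x². Subtract (−3x²)·D = 6x⁴ + 12x³ − 15x². Remainder: −8x³ + 2x² + 50x − 53.
Step 3: lead(−8x³ + 2x² + 50x − 53) ÷ lead(D) = −8x³ ÷ −2x² = 4x. Subtract (4x)·D = −8x³ − 16x² + 20x. Remainder: 18x² + 30x − 53.
Step 4: lead(18x² + 30x − 53) ÷ lead(D) = 18x² ÷ −2x² = −9. Subtract (−9)·D = 18x² + 36x − 45. Remainder: −6x − 8.

R(x) = −6x − 8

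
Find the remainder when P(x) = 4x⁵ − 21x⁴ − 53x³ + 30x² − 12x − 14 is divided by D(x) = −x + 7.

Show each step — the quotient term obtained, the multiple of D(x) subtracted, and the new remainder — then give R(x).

Step 1: lead(4x⁵ − 21x⁴ − 53x³ + 30x² − 12x − 14) ÷ lead(D) = 4x⁵ ÷ −x = −4x⁴. Subtract (−4x⁴)·D = 4x⁵ − 28x⁴. Remainder: 7x⁴ − 53x³ + 30x² − 12x − 14.
Step 2: lead(7x⁴ − 53x³ + 30x² − 12x − 14) ÷ lead(D) = 7x⁴ ÷ −x = −7x³. Subtract (−7x³)·D = 7x⁴ − 49x³. Remainder: −4x³ + 30x² − 12x − 14.
Step 3: lead(−4x³ + 30x² − 12x − 14) ÷ lead(D) = −4x³ ÷ −x = 4x². Subtract (4x²)·D = −4x³ + 28x². Remainder: 2x² − 12x − 14.
Step 4: lead(2x² − 12x − 14) ÷ lead(D) = 2x² ÷ −x = −2x. Subtract (−2x)·D = 2x² − 14x. Remainder: 2x − 14.
Step 5: lead(2x − 14) ÷ lead(D) = 2x ÷ −x = −2. Subtract (−2)·D = 2x − 14. Remainder: 0.

R(x) = 0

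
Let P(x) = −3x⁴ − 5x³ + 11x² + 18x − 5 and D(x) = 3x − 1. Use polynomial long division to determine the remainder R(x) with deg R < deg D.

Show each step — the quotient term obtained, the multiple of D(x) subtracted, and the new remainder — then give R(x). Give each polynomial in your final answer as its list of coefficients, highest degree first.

R = [2]

Step 1: lead(−3x⁴ − 5x³ + 11x² + 18x − 5) ÷ lead(D) = −3x⁴ ÷ 3x = −x³. Subtract (−x³)·D = −3x⁴ + x³. Remainder: −6x³ + 11x² + 18x − 5.
Step 2: lead(−6x³ + 11x² + 18x − 5) ÷ lead(D) = −6x³ ÷ 3x = −2x². Subtract (−2x²)·D = −6x³ + 2x². Remainder: 9x² + 18x − 5.
Step 3: lead(9x² + 18x − 5) ÷ lead(D) = 9x² ÷ 3x = 3x. Subtract (3x)·D = 9x² − 3x. Remainder: 21x − 5.
Step 4: lead(21x − 5) ÷ lead(D) = 21x ÷ 3x = 7. Subtract (7)·D = 21x − 7. Remainder: 2.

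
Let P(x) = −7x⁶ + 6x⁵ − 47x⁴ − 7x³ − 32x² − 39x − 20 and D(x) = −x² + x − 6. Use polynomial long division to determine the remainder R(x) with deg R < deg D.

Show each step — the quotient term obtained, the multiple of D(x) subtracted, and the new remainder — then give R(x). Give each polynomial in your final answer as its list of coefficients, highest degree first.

R = [-2]

Step 1: lead(−7x⁶ + 6x⁵ − 47x⁴ − 7x³ − 32x² − 39x − 20) ÷ lead(D) = −7x⁶ ÷ −x² = 7x⁴. Subtract (7x⁴)·D = −7x⁶ + 7x⁵ − 42x⁴. Remainder: −x⁵ − 5x⁴ − 7x³ − 32x² − 39x − 20.
Step 2: lead(−x⁵ − 5x⁴ − 7x³ − 32x² − 39x − 20) ÷ lead(D) = −x⁵ ÷ −x² = x³. Subtract (x³)·D = −x⁵ + x⁴ − 6x³. Remainder: −6x⁴ − x³ − 32x² − 39x − 20.
Step 3: lead(−6x⁴ − x³ − 32x² − 39x − 20) ÷ lead(D) = −6x⁴ ÷ −x² = 6x². Subtract (6x²)·D = −6x⁴ + 6x³ − 36x². Remainder: −7x³ + 4x² − 39x − 20.
Step 4: lead(−7x³ + 4x² − 39x − 20) ÷ lead(D) = −7x³ ÷ −x² = 7x. Subtract (7x)·D = −7x³ + 7x² − 42x. Remainder: −3x² + 3x − 20.
Step 5: lead(−3x² + 3x − 20) ÷ lead(D) = −3x² ÷ −x² = 3. Subtract (3)·D = −3x² + 3x − 18. Remainder: −2.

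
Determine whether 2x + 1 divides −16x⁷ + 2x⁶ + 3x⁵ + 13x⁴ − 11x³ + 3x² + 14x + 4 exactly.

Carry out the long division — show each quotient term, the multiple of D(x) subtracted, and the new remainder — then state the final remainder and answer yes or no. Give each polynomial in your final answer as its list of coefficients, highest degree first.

R = [0], so D(x) is a factor of P(x). yes

Step 1: lead(−16x⁷ + 2x⁶ + 3x⁵ + 13x⁴ − 11x³ + 3x² + 14x + 4) ÷ lead(D) = −16x⁷ ÷ 2x = −8x⁶. Subtract (−8x⁶)·D = −16x⁷ − 8x⁶. Remainder: 10x⁶ + 3x⁵ + 13x⁴ − 11x³ + 3x² + 14x + 4.
Step 2: lead(10x⁶ + 3x⁵ + 13x⁴ − 11x³ + 3x² + 14x + 4) ÷ lead(D) = 10x⁶ ÷ 2x = 5x⁵. Subtract (5x⁵)·D = 10x⁶ + 5x⁵. Remainder: −2x⁵ + 13x⁴ − 11x³ + 3x² + 14x + 4.
Step 3: lead(−2x⁵ + 13x⁴ − 11x³ + 3x² + 14x + 4) ÷ lead(D) = −2x⁵ ÷ 2x = −x⁴. Subtract (−x⁴)·D = −2x⁵ − x⁴. Remainder: 14x⁴ − 11x³ + 3x² + 14x + 4.
Step 4: lead(14x⁴ − 11x³ + 3x² + 14x + 4) ÷ lead(D) = 14x⁴ ÷ 2x = 7x³. Subtract (7x³)·D = 14x⁴ + 7x³. Remainder: −18x³ + 3x² + 14x + 4.
Step 5: lead(−18x³ + 3x² + 14x + 4) ÷ lead(D) = −18x³ ÷ 2x = −9x². Subtract (−9x²)·D = −18x³ − 9x². Remainder: 12x² + 14x + 4.
Step 6: lead(12x² + 14x + 4) ÷ lead(D) = 12x² ÷ 2x = 6x. Subtract (6x)·D = 12x² + 6x. Remainder: 8x + 4.
Step 7: lead(8x + 4) ÷ lead(D) = 8x ÷ 2x = 4. Subtract (4)·D = 8x + 4. Remainder: 0.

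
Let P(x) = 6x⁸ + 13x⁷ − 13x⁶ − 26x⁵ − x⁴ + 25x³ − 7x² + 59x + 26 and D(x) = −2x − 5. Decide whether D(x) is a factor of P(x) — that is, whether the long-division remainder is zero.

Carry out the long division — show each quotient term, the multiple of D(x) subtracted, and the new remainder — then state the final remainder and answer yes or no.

R(x) = −9, so D(x) is not a factor of P(x). no

Step 1: lead(6x⁸ + 13x⁷ − 13x⁶ − 26x⁵ − x⁴ + 25x³ − 7x² + 59x + 26) ÷ lead(D) = 6x⁸ ÷ −2x = −3x⁷. Subtract (−3x⁷)·D = 6x⁸ + 15x⁷. Remainder: −2x⁷ − 13x⁶ − 26x⁵ − x⁴ + 25x³ − 7x² + 59x + 26.
Step 2: lead(−2x⁷ − 13x⁶ − 26x⁵ − x⁴ + 25x³ − 7x² + 59x + 26) ÷ lead(D) = −2x⁷ ÷ −2x = x⁶. Subtract (x⁶)·D = −2x⁷ − 5x⁶. Remainder: −8x⁶ − 26x⁵ − x⁴ + 25x³ − 7x² + 59x + 26.
Step 3: lead(−8x⁶ − 26x⁵ − x⁴ + 25x³ − 7x² + 59x + 26) ÷ lead(D) = −8x⁶ ÷ −2x = 4x⁵. Subtract (4x⁵)·D = −8x⁶ − 20x⁵. Remainder: −6x⁵ − x⁴ + 25x³ − 7x² + 59x + 26.
Step 4: lead(−6x⁵ − x⁴ + 25x³ − 7x² + 59x + 26) ÷ lead(D) = −6x⁵ ÷ −2x = 3x⁴. Subtract (3x⁴)·D = −6x⁵ − 15x⁴. Remainder: 14x⁴ + 25x³ − 7x² + 59x + 26.
Step 5: lead(14x⁴ + 25x³ − 7x² + 59x + 26) ÷ lead(D) = 14x⁴ ÷ −2x = −7x³. Subtract (−7x³)·D = 14x⁴ + 35x³. Remainder: −10x³ − 7x² + 59x + 26.
Step 6: lead(−10x³ − 7x² + 59x + 26) ÷ lead(D) = −10x³ ÷ −2x = 5x². Subtract (5x²)·D = −10x³ − 25x². Remainder: 18x² + 59x + 26.
Step 7: lead(18x² + 59x + 26) ÷ lead(D) = 18x² ÷ −2x = −9x. Subtract (−9x)·D = 18x² + 45x. Remainder: 14x + 26.
Step 8: lead(14x + 26) ÷ lead(D) = 14x ÷ −2x = −7. Subtract (−7)·D = 14x + 35. Remainder: −9.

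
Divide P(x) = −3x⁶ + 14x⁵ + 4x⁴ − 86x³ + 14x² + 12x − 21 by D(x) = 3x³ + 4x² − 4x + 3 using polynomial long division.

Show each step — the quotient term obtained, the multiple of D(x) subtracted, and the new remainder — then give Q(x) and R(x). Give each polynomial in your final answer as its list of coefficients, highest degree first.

Q = [-1, 6, -8, -9]; R = [6]

Step 1: lead(−3x⁶ + 14x⁵ + 4x⁴ − 86x³ + 14x² + 12x − 21) ÷ lead(D) = −3x⁶ ÷ 3x³ = −x³. Subtract (−x³)·D = −3x⁶ − 4x⁵ + 4x⁴ − 3x³. Remainder: 18x⁵ − 83x³ + 14x² + 12x − 21.
Step 2: lead(18x⁵ − 83x³ + 14x² + 12x − 21) ÷ lead(D) = 18x⁵ ÷ 3x³ = 6x². Subtract (6x²)·D = 18x⁵ + 24x⁴ − 24x³ + 18x². Remainder: −24x⁴ − 59x³ − 4x² + 12x − 21.
Step 3: lead(−24x⁴ − 59x³ − 4x² + 12x − 21) ÷ lead(D) = −24x⁴ ÷ 3x³ = −8x. Subtract (−8x)·D = −24x⁴ − 32x³ + 32x² − 24x. Remainder: −27x³ − 36x² + 36x − 21.
Step 4: lead(−27x³ − 36x² + 36x − 21) ÷ lead(D) = −27x³ ÷ 3x³ = −9. Subtract (−9)·D = −27x³ − 36x² + 36x − 27. Remainder: 6.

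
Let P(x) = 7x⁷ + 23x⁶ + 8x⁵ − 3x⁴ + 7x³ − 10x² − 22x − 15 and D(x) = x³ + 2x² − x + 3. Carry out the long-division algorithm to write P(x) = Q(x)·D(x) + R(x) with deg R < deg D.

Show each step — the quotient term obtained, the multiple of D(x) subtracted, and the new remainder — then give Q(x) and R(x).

Q(x) = 7x⁴ + 9x³ − 3x² − 9x − 5; R(x) = 0

Step 1: lead(7x⁷ + 23x⁶ + 8x⁵ − 3x⁴ + 7x³ − 10x² − 22x − 15) ÷ lead(D) = 7x⁷ ÷ x³ = 7x⁴. Subtract (7x⁴)·D = 7x⁷ + 14x⁶ − 7x⁵ + 21x⁴. Remainder: 9x⁶ + 15x⁵ − 24x⁴ + 7x³ − 10x² − 22x − 15.
Step 2: lead(9x⁶ + 15x⁵ − 24x⁴ + 7x³ − 10x² − 22x − 15) ÷ lead(D) = 9x⁶ ÷ x³ = 9x³. Subtract (9x³)·D = 9x⁶ + 18x⁵ − 9x⁴ + 27x³. Remainder: −3x⁵ − 15x⁴ − 20x³ − 10x² − 22x − 15.
Step 3: lead(−3x⁵ − 15x⁴ − 20x³ − 10x² − 22x − 15) ÷ lead(D) = −3x⁵ ÷ x³ = −3x². Subtract (−3x²)·D = −3x⁵ − 6x⁴ + 3x³ − 9x². Remainder: −9x⁴ − 23x³ − x² − 22x − 15.
Step 4: lead(−9x⁴ − 23x³ − x² − 22x − 15) ÷ lead(D) = −9x⁴ ÷ x³ = −9x. Subtract (−9x)·D = −9x⁴ − 18x³ + 9x² − 27x. Remainder: −5x³ − 10x² + 5x − 15.
Step 5: lead(−5x³ − 10x² + 5x − 15) ÷ lead(D) = −5x³ ÷ x³ = −5. Subtract (−5)·D = −5x³ − 10x² + 5x − 15. Remainder: 0.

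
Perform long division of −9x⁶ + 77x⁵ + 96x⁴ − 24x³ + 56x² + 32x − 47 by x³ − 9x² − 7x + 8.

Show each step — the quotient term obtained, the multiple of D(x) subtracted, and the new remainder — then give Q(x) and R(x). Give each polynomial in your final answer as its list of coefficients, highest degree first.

Step 1: lead(−9x⁶ + 77x⁵ + 96x⁴ − 24x³ + 56x² + 32x − 47) ÷ lead(D) = −9x⁶ ÷ x³ = −9x³. Subtract (−9x³)·D = −9x⁶ + 81x⁵ + 63x⁴ − 72x³. Remainder: −4x⁵ + 33x⁴ + 48x³ + 56x² + 32x − 47.
Step 2: lead(−4x⁵ + 33x⁴ + 48x³ + 56x² + 32x − 47) ÷ lead(D) = −4x⁵ ÷ x³ = −4x². Subtract (−4x²)·D = −4x⁵ + 36x⁴ + 28x³ − 32x². Remainder: −3x⁴ + 20x³ + 88x² + 32x − 47.
Step 3: lead(−3x⁴ + 20x³ + 88x² + 32x − 47) ÷ lead(D) = −3x⁴ ÷ x³ = −3x. Subtract (−3x)·D = −3x⁴ + 27x³ + 21x² − 24x. Remainder: −7x³ + 67x² + 56x − 47.
Step 4: lead(−7x³ + 67x² + 56x − 47) ÷ lead(D) = −7x³ ÷ x³ = −7. Subtract (−7)·D = −7x³ + 63x² + 49x − 56. Remainder: 4x² + 7x + 9.

Q = [-9, -4, -3, -7]; R = [4, 7, 9]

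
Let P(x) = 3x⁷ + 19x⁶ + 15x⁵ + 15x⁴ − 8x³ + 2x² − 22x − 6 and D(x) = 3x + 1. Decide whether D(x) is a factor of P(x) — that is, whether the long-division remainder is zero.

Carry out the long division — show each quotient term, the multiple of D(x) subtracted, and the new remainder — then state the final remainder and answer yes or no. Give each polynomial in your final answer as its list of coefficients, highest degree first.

R = [2], so D(x) is not a factor of P(x). no

Step 1: lead(3x⁷ + 19x⁶ + 15x⁵ + 15x⁴ − 8x³ + 2x² − 22x − 6) ÷ lead(D) = 3x⁷ ÷ 3x = x⁶. Subtract (x⁶)·D = 3x⁷ + x⁶. Remainder: 18x⁶ + 15x⁵ + 15x⁴ − 8x³ + 2x² − 22x − 6.
Step 2: lead(18x⁶ + 15x⁵ + 15x⁴ − 8x³ + 2x² − 22x − 6) ÷ lead(D) = 18x⁶ ÷ 3x = 6x⁵. Subtract (6x⁵)·D = 18x⁶ + 6x⁵. Remainder: 9x⁵ + 15x⁴ − 8x³ + 2x² − 22x − 6.
Step 3: lead(9x⁵ + 15x⁴ − 8x³ + 2x² − 22x − 6) ÷ lead(D) = 9x⁵ ÷ 3x = 3x⁴. Subtract (3x⁴)·D = 9x⁵ + 3x⁴. Remainder: 12x⁴ − 8x³ + 2x² − 22x − 6.
Step 4: lead(12x⁴ − 8x³ + 2x² − 22x − 6) ÷ lead(D) = 12x⁴ ÷ 3x = 4x³. Subtract (4x³)·D = 12x⁴ + 4x³. Remainder: −12x³ + 2x² − 22x − 6.
Step 5: lead(−12x³ + 2x² − 22x − 6) ÷ lead(D) = −12x³ ÷ 3x = −4x². Subtract (−4x²)·D = −12x³ − 4x². Remainder: 6x² − 22x − 6.
Step 6: lead(6x² − 22x − 6) ÷ lead(D) = 6x² ÷ 3x = 2x. Subtract (2x)·D = 6x² + 2x. Remainder: −24x − 6.
Step 7: lead(−24x − 6) ÷ lead(D) = −24x ÷ 3x = −8. Subtract (−8)·D = −24x − 8. Remainder: 2.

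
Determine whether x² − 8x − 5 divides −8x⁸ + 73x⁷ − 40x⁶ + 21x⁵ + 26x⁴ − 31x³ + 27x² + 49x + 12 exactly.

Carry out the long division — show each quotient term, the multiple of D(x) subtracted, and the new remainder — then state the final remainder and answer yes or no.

R(x) = −3, so D(x) is not a factor of P(x). no

Step 1: lead(−8x⁸ + 73x⁷ − 40x⁶ + 21x⁵ + 26x⁴ − 31x³ + 27x² + 49x + 12) ÷ lead(D) = −8x⁸ ÷ x² = −8x⁶. Subtract (−8x⁶)·D = −8x⁸ + 64x⁷ + 40x⁶. Remainder: 9x⁷ − 80x⁶ + 21x⁵ + 26x⁴ − 31x³ + 27x² + 49x + 12.
Step 2: lead(9x⁷ − 80x⁶ + 21x⁵ + 26x⁴ − 31x³ + 27x² + 49x + 12) ÷ lead(D) = 9x⁷ ÷ x² = 9x⁵. Subtract (9x⁵)·D = 9x⁷ − 72x⁶ − 45x⁵. Remainder: −8x⁶ + 66x⁵ + 26x⁴ − 31x³ + 27x² + 49x + 12.
Step 3: lead(−8x⁶ + 66x⁵ + 26x⁴ − 31x³ + 27x² + 49x + 12) ÷ lead(D) = −8x⁶ ÷ x² = −8x⁴. Subtract (−8x⁴)·D = −8x⁶ + 64x⁵ + 40x⁴. Remainder: 2x⁵ − 14x⁴ − 31x³ + 27x² + 49x + 12.
Step 4: lead(2x⁵ − 14x⁴ − 31x³ + 27x² + 49x + 12) ÷ lead(D) = 2x⁵ ÷ x² = 2x³. Subtract (2x³)·D = 2x⁵ − 16x⁴ − 10x³. Remainder: 2x⁴ − 21x³ + 27x² + 49x + 12.
Step 5: lead(2x⁴ − 21x³ + 27x² + 49x + 12) ÷ lead(D) = 2x⁴ ÷ x² = 2x². Subtract (2x²)·D = 2x⁴ − 16x³ − 10x². Remainder: −5x³ + 37x² + 49x + 12.
Step 6: lead(−5x³ + 37x² + 49x + 12) ÷ lead(D) = −5x³ ÷ x² = −5x. Subtract (−5x)·D = −5x³ + 40x² + 25x. Remainder: −3x² + 24x + 12.
Step 7: lead(−3x² + 24x + 12) ÷ lead(D) = −3x² ÷ x² = −3. Subtract (−3)·D = −3x² + 24x + 15. Remainder: −3.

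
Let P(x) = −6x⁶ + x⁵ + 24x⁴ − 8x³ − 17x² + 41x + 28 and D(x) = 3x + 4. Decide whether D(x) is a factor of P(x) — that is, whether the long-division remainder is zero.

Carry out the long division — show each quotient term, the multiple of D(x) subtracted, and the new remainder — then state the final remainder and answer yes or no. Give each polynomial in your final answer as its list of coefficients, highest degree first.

Step 1: lead(−6x⁶ + x⁵ + 24x⁴ − 8x³ − 17x² + 41x + 28) ÷ lead(D) = −6x⁶ ÷ 3x = −2x⁵. Subtract (−2x⁵)·D = −6x⁶ − 8x⁵. Remainder: 9x⁵ + 24x⁴ − 8x³ − 17x² + 41x + 28.
Step 2: lead(9x⁵ + 24x⁴ − 8x³ − 17x² + 41x + 28) ÷ lead(D) = 9x⁵ ÷ 3x = 3x⁴. Subtract (3x⁴)·D = 9x⁵ + 12x⁴. Remainder: 12x⁴ − 8x³ − 17x² + 41x + 28.
Step 3: lead(12x⁴ − 8x³ − 17x² + 41x + 28) ÷ lead(D) = 12x⁴ ÷ 3x = 4x³. Subtract (4x³)·D = 12x⁴ + 16x³. Remainder: −24x³ − 17x² + 41x + 28.
Step 4: lead(−24x³ − 17x² + 41x + 28) ÷ lead(D) = −24x³ ÷ 3x = −8x². Subtract (−8x²)·D = −24x³ − 32x². Remainder: 15x² + 41x + 28.
Step 5: lead(15x² + 41x + 28) ÷ lead(D) = 15x² ÷ 3x = 5x. Subtract (5x)·D = 15x² + 20x. Remainder: 21x + 28.
Step 6: lead(21x + 28) ÷ lead(D) = 21x ÷ 3x = 7. Subtract (7)·D = 21x + 28. Remainder: 0.

R = [0], so D(x) is a factor of P(x). yes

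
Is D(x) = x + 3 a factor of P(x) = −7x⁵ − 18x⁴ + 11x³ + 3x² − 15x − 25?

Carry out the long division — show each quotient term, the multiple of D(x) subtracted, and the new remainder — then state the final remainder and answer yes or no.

R(x) = −7, so D(x) is not a factor of P(x). no

Step 1: lead(−7x⁵ − 18x⁴ + 11x³ + 3x² − 15x − 25) ÷ lead(D) = −7x⁵ ÷ x = −7x⁴. Subtract (−7x⁴)·D = −7x⁵ − 21x⁴. Remainder: 3x⁴ + 11x³ + 3x² − 15x − 25.
Step 2: lead(3x⁴ + 11x³ + 3x² − 15x − 25) ÷ lead(D) = 3x⁴ ÷ x = 3x³. Subtract (3x³)·D = 3x⁴ + 9x³. Remainder: 2x³ + 3x² − 15x − 25.
Step 3: lead(2x³ + 3x² − 15x − 25) ÷ lead(D) = 2x³ ÷ x = 2x². Subtract (2x²)·D = 2x³ + 6x². Remainder: −3x² − 15x − 25.
Step 4: lead(−3x² − 15x − 25) ÷ lead(D) = −3x² ÷ x = −3x. Subtract (−3x)·D = −3x² − 9x. Remainder: −6x − 25.
Step 5: lead(−6x − 25) ÷ lead(D) = −6x ÷ x = −6. Subtract (−6)·D = −6x − 18. Remainder: −7.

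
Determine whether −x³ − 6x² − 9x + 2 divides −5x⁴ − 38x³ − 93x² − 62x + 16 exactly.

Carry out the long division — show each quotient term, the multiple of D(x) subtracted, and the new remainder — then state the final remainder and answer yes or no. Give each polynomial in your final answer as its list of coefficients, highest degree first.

Step 1: lead(−5x⁴ − 38x³ − 93x² − 62x + 16) ÷ lead(D) = −5x⁴ ÷ −x³ = 5x. Subtract (5x)·D = −5x⁴ − 30x³ − 45x² + 10x. Remainder: −8x³ − 48x² − 72x + 16.
Step 2: lead(−8x³ − 48x² − 72x + 16) ÷ lead(D) = −8x³ ÷ −x³ = 8. Subtract (8)·D = −8x³ − 48x² − 72x + 16. Remainder: 0.

R = [0], so D(x) is a factor of P(x). yes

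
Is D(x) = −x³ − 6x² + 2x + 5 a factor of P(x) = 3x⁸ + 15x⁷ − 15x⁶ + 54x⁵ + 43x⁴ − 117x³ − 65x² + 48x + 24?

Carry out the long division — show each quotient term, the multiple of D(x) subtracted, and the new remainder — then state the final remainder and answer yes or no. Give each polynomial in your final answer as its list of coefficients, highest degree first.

R = [-4, -6], so D(x) is not a factor of P(x). no

Step 1: lead(3x⁸ + 15x⁷ − 15x⁶ + 54x⁵ + 43x⁴ − 117x³ − 65x² + 48x + 24) ÷ lead(D) = 3x⁸ ÷ −x³ = −3x⁵. Subtract (−3x⁵)·D = 3x⁸ + 18x⁷ − 6x⁶ − 15x⁵. Remainder: −3x⁷ − 9x⁶ + 69x⁵ + 43x⁴ − 117x³ − 65x² + 48x + 24.
Step 2: lead(−3x⁷ − 9x⁶ + 69x⁵ + 43x⁴ − 117x³ − 65x² + 48x + 24) ÷ lead(D) = −3x⁷ ÷ −x³ = 3x⁴. Subtract (3x⁴)·D = −3x⁷ − 18x⁶ + 6x⁵ + 15x⁴. Remainder: 9x⁶ + 63x⁵ + 28x⁴ − 117x³ − 65x² + 48x + 24.
Step 3: lead(9x⁶ + 63x⁵ + 28x⁴ − 117x³ − 65x² + 48x + 24) ÷ lead(D) = 9x⁶ ÷ −x³ = −9x³. Subtract (−9x³)·D = 9x⁶ + 54x⁵ − 18x⁴ − 45x³. Remainder: 9x⁵ + 46x⁴ − 72x³ − 65x² + 48x + 24.
Step 4: lead(9x⁵ + 46x⁴ − 72x³ − 65x² + 48x + 24) ÷ lead(D) = 9x⁵ ÷ −x³ = −9x². Subtract (−9x²)·D = 9x⁵ + 54x⁴ − 18x³ − 45x². Remainder: −8x⁴ − 54x³ − 20x² + 48x + 24.
Step 5: lead(−8x⁴ − 54x³ − 20x² + 48x + 24) ÷ lead(D) = −8x⁴ ÷ −x³ = 8x. Subtract (8x)·D = −8x⁴ − 48x³ + 16x² + 40x. Remainder: −6x³ − 36x² + 8x + 24.
Step 6: lead(−6x³ − 36x² + 8x + 24) ÷ lead(D) = −6x³ ÷ −x³ = 6. Subtract (6)·D = −6x³ − 36x² + 12x + 30. Remainder: −4x − 6.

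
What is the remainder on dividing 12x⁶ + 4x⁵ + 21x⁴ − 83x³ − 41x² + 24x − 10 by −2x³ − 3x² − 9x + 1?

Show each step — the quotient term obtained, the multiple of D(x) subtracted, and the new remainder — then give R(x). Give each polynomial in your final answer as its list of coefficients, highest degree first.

Step 1: lead(12x⁶ + 4x⁵ + 21x⁴ − 83x³ − 41x² + 24x − 10) ÷ lead(D) = 12x⁶ ÷ −2x³ = −6x³. Subtract (−6x³)·D = 12x⁶ + 18x⁵ + 54x⁴ − 6x³. Remainder: −14x⁵ − 33x⁴ − 77x³ − 41x² + 24x − 10.
Step 2: lead(−14x⁵ − 33x⁴ − 77x³ − 41x² + 24x − 10) ÷ lead(D) = −14x⁵ ÷ −2x³ = 7x². Subtract (7x²)·D = −14x⁵ − 21x⁴ − 63x³ + 7x². Remainder: −12x⁴ − 14x³ − 48x² + 24x − 10.
Step 3: lead(−12x⁴ − 14x³ − 48x² + 24x − 10) ÷ lead(D) = −12x⁴ ÷ −2x³ = 6x. Subtract (6x)·D = −12x⁴ − 18x³ − 54x² + 6x. Remainder: 4x³ + 6x² + 18x − 10.
Step 4: lead(4x³ + 6x² + 18x − 10) ÷ lead(D) = 4x³ ÷ −2x³ = −2. Subtract (−2)·D = 4x³ + 6x² + 18x − 2. Remainder: −8.

R = [-8]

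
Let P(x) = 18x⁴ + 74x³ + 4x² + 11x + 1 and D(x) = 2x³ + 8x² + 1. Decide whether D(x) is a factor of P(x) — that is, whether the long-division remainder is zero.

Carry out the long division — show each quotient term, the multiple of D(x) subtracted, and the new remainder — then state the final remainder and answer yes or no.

Step 1: lead(18x⁴ + 74x³ + 4x² + 11x + 1) ÷ lead(D) = 18x⁴ ÷ 2x³ = 9x. Subtract (9x)·D = 18x⁴ + 72x³ + 9x. Remainder: 2x³ + 4x² + 2x + 1.
Step 2: lead(2x³ + 4x² + 2x + 1) ÷ lead(D) = 2x³ ÷ 2x³ = 1. Subtract (1)·D = 2x³ + 8x² + 1. Remainder: −4x² + 2x.

R(x) = −4x² + 2x, so D(x) is not a factor of P(x). no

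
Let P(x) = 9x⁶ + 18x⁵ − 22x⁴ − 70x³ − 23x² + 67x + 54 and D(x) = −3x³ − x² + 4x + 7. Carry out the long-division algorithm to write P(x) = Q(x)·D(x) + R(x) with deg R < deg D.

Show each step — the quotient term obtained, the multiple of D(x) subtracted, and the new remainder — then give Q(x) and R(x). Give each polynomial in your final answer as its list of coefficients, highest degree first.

Q = [-3, -5, 5, 8]; R = [-2]

Step 1: lead(9x⁶ + 18x⁵ − 22x⁴ − 70x³ − 23x² + 67x + 54) ÷ lead(D) = 9x⁶ ÷ −3x³ = −3x³. Subtract (−3x³)·D = 9x⁶ + 3x⁵ − 12x⁴ − 21x³. Remainder: 15x⁵ − 10x⁴ − 49x³ − 23x² + 67x + 54.
Step 2: lead(15x⁵ − 10x⁴ − 49x³ − 23x² + 67x + 54) ÷ lead(D) = 15x⁵ ÷ −3x³ = −5x². Subtract (−5x²)·D = 15x⁵ + 5x⁴ − 20x³ − 35x². Remainder: −15x⁴ − 29x³ + 12x² + 67x + 54.
Step 3: lead(−15x⁴ − 29x³ + 12x² + 67x + 54) ÷ lead(D) = −15x⁴ ÷ −3x³ = 5x. Subtract (5x)·D = −15x⁴ − 5x³ + 20x² + 35x. Remainder: −24x³ − 8x² + 32x + 54.
Step 4: lead(−24x³ − 8x² + 32x + 54) ÷ lead(D) = −24x³ ÷ −3x³ = 8. Subtract (8)·D = −24x³ − 8x² + 32x + 56. Remainder: −2.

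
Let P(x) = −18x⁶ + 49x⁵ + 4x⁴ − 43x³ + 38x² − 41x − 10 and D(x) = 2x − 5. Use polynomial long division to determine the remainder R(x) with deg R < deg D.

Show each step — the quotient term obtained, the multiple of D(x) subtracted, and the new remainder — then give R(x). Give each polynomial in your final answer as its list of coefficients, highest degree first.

R = [0]

Step 1: lead(−18x⁶ + 49x⁵ + 4x⁴ − 43x³ + 38x² − 41x − 10) ÷ lead(D) = −18x⁶ ÷ 2x = −9x⁵. Subtract (−9x⁵)·D = −18x⁶ + 45x⁵. Remainder: 4x⁵ + 4x⁴ − 43x³ + 38x² − 41x − 10.
Step 2: lead(4x⁵ + 4x⁴ − 43x³ + 38x² − 41x − 10) ÷ lead(D) = 4x⁵ ÷ 2x = 2x⁴. Subtract (2x⁴)·D = 4x⁵ − 10x⁴. Remainder: 14x⁴ − 43x³ + 38x² − 41x − 10.
Step 3: lead(14x⁴ − 43x³ + 38x² − 41x − 10) ÷ lead(D) = 14x⁴ ÷ 2x = 7x³. Subtract (7x³)·D = 14x⁴ − 35x³. Remainder: −8x³ + 38x² − 41x − 10.
Step 4: lead(−8x³ + 38x² − 41x − 10) ÷ lead(D) = −8x³ ÷ 2x = −4x². Subtract (−4x²)·D = −8x³ + 20x². Remainder: 18x² − 41x − 10.
Step 5: lead(18x² − 41x − 10) ÷ lead(D) = 18x² ÷ 2x = 9x. Subtract (9x)·D = 18x² − 45x. Remainder: 4x − 10.
Step 6: lead(4x − 10) ÷ lead(D) = 4x ÷ 2x = 2. Subtract (2)·D = 4x − 10. Remainder: 0.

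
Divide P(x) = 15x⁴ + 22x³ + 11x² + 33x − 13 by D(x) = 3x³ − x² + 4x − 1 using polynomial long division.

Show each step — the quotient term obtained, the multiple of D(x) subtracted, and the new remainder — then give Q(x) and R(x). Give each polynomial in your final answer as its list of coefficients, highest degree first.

Q = [5, 9]; R = [2, -4]

Step 1: lead(15x⁴ + 22x³ + 11x² + 33x − 13) ÷ lead(D) = 15x⁴ ÷ 3x³ = 5x. Subtract (5x)·D = 15x⁴ − 5x³ + 20x² − 5x. Remainder: 27x³ − 9x² + 38x − 13.
Step 2: lead(27x³ − 9x² + 38x − 13) ÷ lead(D) = 27x³ ÷ 3x³ = 9. Subtract (9)·D = 27x³ − 9x² + 36x − 9. Remainder: 2x − 4.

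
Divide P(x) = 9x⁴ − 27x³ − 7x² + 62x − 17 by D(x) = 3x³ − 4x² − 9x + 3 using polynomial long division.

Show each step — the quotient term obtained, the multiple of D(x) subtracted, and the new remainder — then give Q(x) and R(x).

Q(x) = 3x − 5; R(x) = 8x − 2

Step 1: lead(9x⁴ − 27x³ − 7x² + 62x − 17) ÷ lead(D) = 9x⁴ ÷ 3x³ = 3x. Subtract (3x)·D = 9x⁴ − 12x³ − 27x² + 9x. Remainder: −15x³ + 20x² + 53x − 17.
Step 2: lead(−15x³ + 20x² + 53x − 17) ÷ lead(D) = −15x³ ÷ 3x³ = −5. Subtract (−5)·D = −15x³ + 20x² + 45x − 15. Remainder: 8x − 2.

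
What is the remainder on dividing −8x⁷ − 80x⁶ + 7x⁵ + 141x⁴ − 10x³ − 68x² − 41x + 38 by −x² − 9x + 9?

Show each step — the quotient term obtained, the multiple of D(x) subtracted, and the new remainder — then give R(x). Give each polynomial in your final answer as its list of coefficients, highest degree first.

R = [-5, -7]

Step 1: lead(−8x⁷ − 80x⁶ + 7x⁵ + 141x⁴ − 10x³ − 68x² − 41x + 38) ÷ lead(D) = −8x⁷ ÷ −x² = 8x⁵. Subtract (8x⁵)·D = −8x⁷ − 72x⁶ + 72x⁵. Remainder: −8x⁶ − 65x⁵ + 141x⁴ − 10x³ − 68x² − 41x + 38.
Step 2: lead(−8x⁶ − 65x⁵ + 141x⁴ − 10x³ − 68x² − 41x + 38) ÷ lead(D) = −8x⁶ ÷ −x² = 8x⁴. Subtract (8x⁴)·D = −8x⁶ − 72x⁵ + 72x⁴. Remainder: 7x⁵ + 69x⁴ − 10x³ − 68x² − 41x + 38.
Step 3: lead(7x⁵ + 69x⁴ − 10x³ − 68x² − 41x + 38) ÷ lead(D) = 7x⁵ ÷ −x² = −7x³. Subtract (−7x³)·D = 7x⁵ + 63x⁴ − 63x³. Remainder: 6x⁴ + 53x³ − 68x² − 41x + 38.
Step 4: lead(6x⁴ + 53x³ − 68x² − 41x + 38) ÷ lead(D) = 6x⁴ ÷ −x² = −6x². Subtract (−6x²)·D = 6x⁴ + 54x³ − 54x². Remainder: −x³ − 14x² − 41x + 38.
Step 5: lead(−x³ − 14x² − 41x + 38) ÷ lead(D) = −x³ ÷ −x² = x. Subtract (x)·D = −x³ − 9x² + 9x. Remainder: −5x² − 50x + 38.
Step 6: lead(−5x² − 50x + 38) ÷ lead(D) = −5x² ÷ −x² = 5. Subtract (5)·D = −5x² − 45x + 45. Remainder: −5x − 7.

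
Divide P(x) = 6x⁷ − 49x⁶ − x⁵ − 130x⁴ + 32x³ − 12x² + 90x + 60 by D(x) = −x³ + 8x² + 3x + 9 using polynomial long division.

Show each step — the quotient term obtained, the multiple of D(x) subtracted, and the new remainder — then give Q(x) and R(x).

Q(x) = −6x⁴ + x³ − 9x² + 7x + 6; R(x) = 9x + 6

Step 1: lead(6x⁷ − 49x⁶ − x⁵ − 130x⁴ + 32x³ − 12x² + 90x + 60) ÷ lead(D) = 6x⁷ ÷ −x³ = −6x⁴. Subtract (−6x⁴)·D = 6x⁷ − 48x⁶ − 18x⁵ − 54x⁴. Remainder: −x⁶ + 17x⁵ − 76x⁴ + 32x³ − 12x² + 90x + 60.
Step 2: lead(−x⁶ + 17x⁵ − 76x⁴ + 32x³ − 12x² + 90x + 60) ÷ lead(D) = −x⁶ ÷ −x³ = x³. Subtract (x³)·D = −x⁶ + 8x⁵ + 3x⁴ + 9x³. Remainder: 9x⁵ − 79x⁴ + 23x³ − 12x² + 90x + 60.
Step 3: lead(9x⁵ − 79x⁴ + 23x³ − 12x² + 90x + 60) ÷ lead(D) = 9x⁵ ÷ −x³ = −9x². Subtract (−9x²)·D = 9x⁵ − 72x⁴ − 27x³ − 81x². Remainder: −7x⁴ + 50x³ + 69x² + 90x + 60.
Step 4: lead(−7x⁴ + 50x³ + 69x² + 90x + 60) ÷ lead(D) = −7x⁴ ÷ −x³ = 7x. Subtract (7x)·D = −7x⁴ + 56x³ + 21x² + 63x. Remainder: −6x³ + 48x² + 27x + 60.
Step 5: lead(−6x³ + 48x² + 27x + 60) ÷ lead(D) = −6x³ ÷ −x³ = 6. Subtract (6)·D = −6x³ + 48x² + 18x + 54. Remainder: 9x + 6.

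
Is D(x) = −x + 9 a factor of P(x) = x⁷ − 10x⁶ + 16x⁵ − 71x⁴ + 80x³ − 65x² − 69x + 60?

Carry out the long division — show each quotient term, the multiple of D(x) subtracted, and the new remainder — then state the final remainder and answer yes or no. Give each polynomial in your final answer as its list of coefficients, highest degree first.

R = [6], so D(x) is not a factor of P(x). no

Step 1: lead(x⁷ − 10x⁶ + 16x⁵ − 71x⁴ + 80x³ − 65x² − 69x + 60) ÷ lead(D) = x⁷ ÷ −x = −x⁶. Subtract (−x⁶)·D = x⁷ − 9x⁶. Remainder: −x⁶ + 16x⁵ − 71x⁴ + 80x³ − 65x² − 69x + 60.
Step 2: lead(−x⁶ + 16x⁵ − 71x⁴ + 80x³ − 65x² − 69x + 60) ÷ lead(D) = −x⁶ ÷ −x = x⁵. Subtract (x⁵)·D = −x⁶ + 9x⁵. Remainder: 7x⁵ − 71x⁴ + 80x³ − 65x² − 69x + 60.
Step 3: lead(7x⁵ − 71x⁴ + 80x³ − 65x² − 69x + 60) ÷ lead(D) = 7x⁵ ÷ −x = −7x⁴. Subtract (−7x⁴)·D = 7x⁵ − 63x⁴. Remainder: −8x⁴ + 80x³ − 65x² − 69x + 60.
Step 4: lead(−8x⁴ + 80x³ − 65x² − 69x + 60) ÷ lead(D) = −8x⁴ ÷ −x = 8x³. Subtract (8x³)·D = −8x⁴ + 72x³. Remainder: 8x³ − 65x² − 69x + 60.
Step 5: lead(8x³ − 65x² − 69x + 60) ÷ lead(D) = 8x³ ÷ −x = −8x². Subtract (−8x²)·D = 8x³ − 72x². Remainder: 7x² − 69x + 60.
Step 6: lead(7x² − 69x + 60) ÷ lead(D) = 7x² ÷ −x = −7x. Subtract (−7x)·D = 7x² − 63x. Remainder: −6x + 60.
Step 7: lead(−6x + 60) ÷ lead(D) = −6x ÷ −x = 6. Subtract (6)·D = −6x + 54. Remainder: 6.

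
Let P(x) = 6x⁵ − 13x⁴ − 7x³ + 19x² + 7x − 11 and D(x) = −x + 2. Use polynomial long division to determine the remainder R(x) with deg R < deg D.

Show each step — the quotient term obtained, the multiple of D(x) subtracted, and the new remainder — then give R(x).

R(x) = 7

Step 1: lead(6x⁵ − 13x⁴ − 7x³ + 19x² + 7x − 11) ÷ lead(D) = 6x⁵ ÷ −x = −6x⁴. Subtract (−6x⁴)·D = 6x⁵ − 12x⁴. Remainder: −x⁴ − 7x³ + 19x² + 7x − 11.
Step 2: lead(−x⁴ − 7x³ + 19x² + 7x − 11) ÷ lead(D) = −x⁴ ÷ −x = x³. Subtract (x³)·D = −x⁴ + 2x³. Remainder: −9x³ + 19x² + 7x − 11.
Step 3: lead(−9x³ + 19x² + 7x − 11) ÷ lead(D) = −9x³ ÷ −x = 9x². Subtract (9x²)·D = −9x³ + 18x². Remainder: x² + 7x − 11.
Step 4: lead(x² + 7x − 11) ÷ lead(D) = x² ÷ −x = −x. Subtract (−x)·D = x² − 2x. Remainder: 9x − 11.
Step 5: lead(9x − 11) ÷ lead(D) = 9x ÷ −x = −9. Subtract (−9)·D = 9x − 18. Remainder: 7.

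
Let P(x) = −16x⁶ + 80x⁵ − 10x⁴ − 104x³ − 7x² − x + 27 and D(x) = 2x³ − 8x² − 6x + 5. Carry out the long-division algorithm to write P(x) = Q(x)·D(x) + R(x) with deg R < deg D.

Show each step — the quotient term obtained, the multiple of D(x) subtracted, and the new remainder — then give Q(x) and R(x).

Q(x) = −8x³ + 8x² + 3x + 4; R(x) = 3x² + 8x + 7

Step 1: lead(−16x⁶ + 80x⁵ − 10x⁴ − 104x³ − 7x² − x + 27) ÷ lead(D) = −16x⁶ ÷ 2x³ = −8x³. Subtract (−8x³)·D = −16x⁶ + 64x⁵ + 48x⁴ − 40x³. Remainder: 16x⁵ − 58x⁴ − 64x³ − 7x² − x + 27.
Step 2: lead(16x⁵ − 58x⁴ − 64x³ − 7x² − x + 27) ÷ lead(D) = 16x⁵ ÷ 2x³ = 8x². Subtract (8x²)·D = 16x⁵ − 64x⁴ − 48x³ + 40x². Remainder: 6x⁴ − 16x³ − 47x² − x + 27.
Step 3: lead(6x⁴ − 16x³ − 47x² − x + 27) ÷ lead(D) = 6x⁴ ÷ 2x³ = 3x. Subtract (3x)·D = 6x⁴ − 24x³ − 18x² + 15x. Remainder: 8x³ − 29x² − 16x + 27.
Step 4: lead(8x³ − 29x² − 16x + 27) ÷ lead(D) = 8x³ ÷ 2x³ = 4. Subtract (4)·D = 8x³ − 32x² − 24x + 20. Remainder: 3x² + 8x + 7.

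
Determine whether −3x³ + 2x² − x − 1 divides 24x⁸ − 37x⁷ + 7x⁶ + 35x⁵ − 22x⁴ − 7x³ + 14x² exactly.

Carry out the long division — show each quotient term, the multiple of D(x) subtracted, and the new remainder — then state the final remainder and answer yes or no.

R(x) = 2, so D(x) is not a factor of P(x). no

Step 1: lead(24x⁸ − 37x⁷ + 7x⁶ + 35x⁵ − 22x⁴ − 7x³ + 14x²) ÷ lead(D) = 24x⁸ ÷ −3x³ = −8x⁵. Subtract (−8x⁵)·D = 24x⁸ − 16x⁷ + 8x⁶ + 8x⁵. Remainder: −21x⁷ − x⁶ + 27x⁵ − 22x⁴ − 7x³ + 14x².
Step 2: lead(−21x⁷ − x⁶ + 27x⁵ − 22x⁴ − 7x³ + 14x²) ÷ lead(D) = −21x⁷ ÷ −3x³ = 7x⁴. Subtract (7x⁴)·D = −21x⁷ + 14x⁶ − 7x⁵ − 7x⁴. Remainder: −15x⁶ + 34x⁵ − 15x⁴ − 7x³ + 14x².
Step 3: lead(−15x⁶ + 34x⁵ − 15x⁴ − 7x³ + 14x²) ÷ lead(D) = −15x⁶ ÷ −3x³ = 5x³. Subtract (5x³)·D = −15x⁶ + 10x⁵ − 5x⁴ − 5x³. Remainder: 24x⁵ − 10x⁴ − 2x³ + 14x².
Step 4: lead(24x⁵ − 10x⁴ − 2x³ + 14x²) ÷ lead(D) = 24x⁵ ÷ −3x³ = −8x². Subtract (−8x²)·D = 24x⁵ − 16x⁴ + 8x³ + 8x². Remainder: 6x⁴ − 10x³ + 6x².
Step 5: lead(6x⁴ − 10x³ + 6x²) ÷ lead(D) = 6x⁴ ÷ −3x³ = −2x. Subtract (−2x)·D = 6x⁴ − 4x³ + 2x² + 2x. Remainder: −6x³ + 4x² − 2x.
Step 6: lead(−6x³ + 4x² − 2x) ÷ lead(D) = −6x³ ÷ −3x³ = 2. Subtract (2)·D = −6x³ + 4x² − 2x − 2. Remainder: 2.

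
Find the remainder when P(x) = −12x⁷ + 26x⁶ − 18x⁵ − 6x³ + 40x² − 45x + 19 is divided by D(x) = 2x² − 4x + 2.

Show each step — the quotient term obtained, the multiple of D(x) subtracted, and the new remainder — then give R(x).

R(x) = −x + 5

Step 1: lead(−12x⁷ + 26x⁶ − 18x⁵ − 6x³ + 40x² − 45x + 19) ÷ lead(D) = −12x⁷ ÷ 2x² = −6x⁵. Subtract (−6x⁵)·D = −12x⁷ + 24x⁶ − 12x⁵. Remainder: 2x⁶ − 6x⁵ − 6x³ + 40x² − 45x + 19.
Step 2: lead(2x⁶ − 6x⁵ − 6x³ + 40x² − 45x + 19) ÷ lead(D) = 2x⁶ ÷ 2x² = x⁴. Subtract (x⁴)·D = 2x⁶ − 4x⁵ + 2x⁴. Remainder: −2x⁵ − 2x⁴ − 6x³ + 40x² − 45x + 19.
Step 3: lead(−2x⁵ − 2x⁴ − 6x³ + 40x² − 45x + 19) ÷ lead(D) = −2x⁵ ÷ 2x² = −x³. Subtract (−x³)·D = −2x⁵ + 4x⁴ − 2x³. Remainder: −6x⁴ − 4x³ + 40x² − 45x + 19.
Step 4: lead(−6x⁴ − 4x³ + 40x² − 45x + 19) ÷ lead(D) = −6x⁴ ÷ 2x² = −3x². Subtract (−3x²)·D = −6x⁴ + 12x³ − 6x². Remainder: −16x³ + 46x² − 45x + 19.
Step 5: lead(−16x³ + 46x² − 45x + 19) ÷ lead(D) = −16x³ ÷ 2x² = −8x. Subtract (−8x)·D = −16x³ + 32x² − 16x. Remainder: 14x² − 29x + 19.
Step 6: lead(14x² − 29x + 19) ÷ lead(D) = 14x² ÷ 2x² = 7. Subtract (7)·D = 14x² − 28x + 14. Remainder: −x + 5.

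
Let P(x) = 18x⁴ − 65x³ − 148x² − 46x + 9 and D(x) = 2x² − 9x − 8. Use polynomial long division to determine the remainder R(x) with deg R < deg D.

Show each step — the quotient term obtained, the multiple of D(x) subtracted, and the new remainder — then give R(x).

R(x) = −7

Step 1: lead(18x⁴ − 65x³ − 148x² − 46x + 9) ÷ lead(D) = 18x⁴ ÷ 2x² = 9x². Subtract (9x²)·D = 18x⁴ − 81x³ − 72x². Remainder: 16x³ − 76x² − 46x + 9.
Step 2: lead(16x³ − 76x² − 46x + 9) ÷ lead(D) = 16x³ ÷ 2x² = 8x. Subtract (8x)·D = 16x³ − 72x² − 64x. Remainder: −4x² + 18x + 9.
Step 3: lead(−4x² + 18x + 9) ÷ lead(D) = −4x² ÷ 2x² = −2. Subtract (−2)·D = −4x² + 18x + 16. Remainder: −7.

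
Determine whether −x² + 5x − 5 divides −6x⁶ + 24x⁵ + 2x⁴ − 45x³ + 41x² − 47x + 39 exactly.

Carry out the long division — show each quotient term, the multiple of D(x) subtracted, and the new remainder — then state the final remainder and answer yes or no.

R(x) = 8x + 9, so D(x) is not a factor of P(x). no

Step 1: lead(−6x⁶ + 24x⁵ + 2x⁴ − 45x³ + 41x² − 47x + 39) ÷ lead(D) = −6x⁶ ÷ −x² = 6x⁴. Subtract (6x⁴)·D = −6x⁶ + 30x⁵ − 30x⁴. Remainder: −6x⁵ + 32x⁴ − 45x³ + 41x² − 47x + 39.
Step 2: lead(−6x⁵ + 32x⁴ − 45x³ + 41x² − 47x + 39) ÷ lead(D) = −6x⁵ ÷ −x² = 6x³. Subtract (6x³)·D = −6x⁵ + 30x⁴ − 30x³. Remainder: 2x⁴ − 15x³ + 41x² − 47x + 39.
Step 3: lead(2x⁴ − 15x³ + 41x² − 47x + 39) ÷ lead(D) = 2x⁴ ÷ −x² = −2x². Subtract (−2x²)·D = 2x⁴ − 10x³ + 10x². Remainder: −5x³ + 31x² − 47x + 39.
Step 4: lead(−5x³ + 31x² − 47x + 39) ÷ lead(D) = −5x³ ÷ −x² = 5x. Subtract (5x)·D = −5x³ + 25x² − 25x. Remainder: 6x² − 22x + 39.
Step 5: lead(6x² − 22x + 39) ÷ lead(D) = 6x² ÷ −x² = −6. Subtract (−6)·D = 6x² − 30x + 30. Remainder: 8x + 9.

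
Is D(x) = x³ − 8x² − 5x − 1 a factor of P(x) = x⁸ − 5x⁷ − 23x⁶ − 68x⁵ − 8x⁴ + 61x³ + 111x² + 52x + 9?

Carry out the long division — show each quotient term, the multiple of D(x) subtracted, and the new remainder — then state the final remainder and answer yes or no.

Step 1: lead(x⁸ − 5x⁷ − 23x⁶ − 68x⁵ − 8x⁴ + 61x³ + 111x² + 52x + 9) ÷ lead(D) = x⁸ ÷ x³ = x⁵. Subtract (x⁵)·D = x⁸ − 8x⁷ − 5x⁶ − x⁵. Remainder: 3x⁷ − 18x⁶ − 67x⁵ − 8x⁴ + 61x³ + 111x² + 52x + 9.
Step 2: lead(3x⁷ − 18x⁶ − 67x⁵ − 8x⁴ + 61x³ + 111x² + 52x + 9) ÷ lead(D) = 3x⁷ ÷ x³ = 3x⁴. Subtract (3x⁴)·D = 3x⁷ − 24x⁶ − 15x⁵ − 3x⁴. Remainder: 6x⁶ − 52x⁵ − 5x⁴ + 61x³ + 111x² + 52x + 9.
Step 3: lead(6x⁶ − 52x⁵ − 5x⁴ + 61x³ + 111x² + 52x + 9) ÷ lead(D) = 6x⁶ ÷ x³ = 6x³. Subtract (6x³)·D = 6x⁶ − 48x⁵ − 30x⁴ − 6x³. Remainder: −4x⁵ + 25x⁴ + 67x³ + 111x² + 52x + 9.
Step 4: lead(−4x⁵ + 25x⁴ + 67x³ + 111x² + 52x + 9) ÷ lead(D) = −4x⁵ ÷ x³ = −4x². Subtract (−4x²)·D = −4x⁵ + 32x⁴ + 20x³ + 4x². Remainder: −7x⁴ + 47x³ + 107x² + 52x + 9.
Step 5: lead(−7x⁴ + 47x³ + 107x² + 52x + 9) ÷ lead(D) = −7x⁴ ÷ x³ = −7x. Subtract (−7x)·D = −7x⁴ + 56x³ + 35x² + 7x. Remainder: −9x³ + 72x² + 45x + 9.
Step 6: lead(−9x³ + 72x² + 45x + 9) ÷ lead(D) = −9x³ ÷ x³ = −9. Subtract (−9)·D = −9x³ + 72x² + 45x + 9. Remainder: 0.

R(x) = 0, so D(x) is a factor of P(x). yes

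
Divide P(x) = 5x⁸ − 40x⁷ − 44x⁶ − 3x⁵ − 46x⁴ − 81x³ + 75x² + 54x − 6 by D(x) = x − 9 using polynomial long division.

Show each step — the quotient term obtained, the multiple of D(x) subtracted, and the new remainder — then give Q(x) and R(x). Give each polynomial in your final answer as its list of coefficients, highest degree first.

Q = [5, 5, 1, 6, 8, -9, -6, 0]; R = [-6]

Step 1: lead(5x⁸ − 40x⁷ − 44x⁶ − 3x⁵ − 46x⁴ − 81x³ + 75x² + 54x − 6) ÷ lead(D) = 5x⁸ ÷ x = 5x⁷. Subtract (5x⁷)·D = 5x⁸ − 45x⁷. Remainder: 5x⁷ − 44x⁶ − 3x⁵ − 46x⁴ − 81x³ + 75x² + 54x − 6.
Step 2: lead(5x⁷ − 44x⁶ − 3x⁵ − 46x⁴ − 81x³ + 75x² + 54x − 6) ÷ lead(D) = 5x⁷ ÷ x = 5x⁶. Subtract (5x⁶)·D = 5x⁷ − 45x⁶. Remainder: x⁶ − 3x⁵ − 46x⁴ − 81x³ + 75x² + 54x − 6.
Step 3: lead(x⁶ − 3x⁵ − 46x⁴ − 81x³ + 75x² + 54x − 6) ÷ lead(D) = x⁶ ÷ x = x⁵. Subtract (x⁵)·D = x⁶ − 9x⁵. Remainder: 6x⁵ − 46x⁴ − 81x³ + 75x² + 54x − 6.
Step 4: lead(6x⁵ − 46x⁴ − 81x³ + 75x² + 54x − 6) ÷ lead(D) = 6x⁵ ÷ x = 6x⁴. Subtract (6x⁴)·D = 6x⁵ − 54x⁴. Remainder: 8x⁴ − 81x³ + 75x² + 54x − 6.
Step 5: lead(8x⁴ − 81x³ + 75x² + 54x − 6) ÷ lead(D) = 8x⁴ ÷ x = 8x³. Subtract (8x³)·D = 8x⁴ − 72x³. Remainder: −9x³ + 75x² + 54x − 6.
Step 6: lead(−9x³ + 75x² + 54x − 6) ÷ lead(D) = −9x³ ÷ x = −9x². Subtract (−9x²)·D = −9x³ + 81x². Remainder: −6x² + 54x − 6.
Step 7: lead(−6x² + 54x − 6) ÷ lead(D) = −6x² ÷ x = −6x. Subtract (−6x)·D = −6x² + 54x. Remainder: −6.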